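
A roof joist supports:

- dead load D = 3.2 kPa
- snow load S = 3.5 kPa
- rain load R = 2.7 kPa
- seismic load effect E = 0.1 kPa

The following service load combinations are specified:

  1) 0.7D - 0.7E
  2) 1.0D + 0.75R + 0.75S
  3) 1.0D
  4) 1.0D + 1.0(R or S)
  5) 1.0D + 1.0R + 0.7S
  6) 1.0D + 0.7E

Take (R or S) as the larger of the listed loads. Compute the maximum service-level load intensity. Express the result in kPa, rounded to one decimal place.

(R or S) → S = 3.5 kPa.
1) 0.7(3.2) - 0.7(0.1) = 2.2
2) 1.0(3.2) + 0.75(2.7) + 0.75(3.5) = 7.9
3) 1.0(3.2) = 3.2
4) 1.0(3.2) + 1.0(3.5) = 6.7
5) 1.0(3.2) + 1.0(2.7) + 0.7(3.5) = 8.4
6) 1.0(3.2) + 0.7(0.1) = 3.3
The controlling combination is 5, giving 8.4 kPa.

8.4 kPa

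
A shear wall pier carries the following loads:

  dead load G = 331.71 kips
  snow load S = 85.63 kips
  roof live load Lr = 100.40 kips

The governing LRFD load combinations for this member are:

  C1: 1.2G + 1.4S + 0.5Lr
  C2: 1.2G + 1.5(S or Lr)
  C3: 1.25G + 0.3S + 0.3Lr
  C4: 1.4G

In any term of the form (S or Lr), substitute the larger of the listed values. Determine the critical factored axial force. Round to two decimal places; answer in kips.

(S or Lr) → Lr = 100.40 kips.
C1: 1.2(331.71) + 1.4(85.63) + 0.5(100.40) = 568.13
C2: 1.2(331.71) + 1.5(100.40) = 548.65
C3: 1.25(331.71) + 0.3(85.63) + 0.3(100.40) = 470.45
C4: 1.4(331.71) = 464.39
Maximum is from combination 1.

568.13 kips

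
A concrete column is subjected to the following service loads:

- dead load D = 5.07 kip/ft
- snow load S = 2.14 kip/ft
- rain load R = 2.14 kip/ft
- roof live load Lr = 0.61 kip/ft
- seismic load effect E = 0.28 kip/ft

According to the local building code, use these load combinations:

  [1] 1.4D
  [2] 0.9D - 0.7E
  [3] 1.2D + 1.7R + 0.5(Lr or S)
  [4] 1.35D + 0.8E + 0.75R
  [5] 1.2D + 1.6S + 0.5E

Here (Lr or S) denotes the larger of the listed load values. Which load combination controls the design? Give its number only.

(Lr or S) → S = 2.14 kip/ft.
[1] 1.4(5.07) = 7.10
[2] 0.9(5.07) - 0.7(0.28) = 4.37
[3] 1.2(5.07) + 1.7(2.14) + 0.5(2.14) = 6.08 + 3.64 + 1.07 = 10.79
[4] 1.35(5.07) + 0.8(0.28) + 0.75(2.14) = 6.84 + 0.22 + 1.61 = 8.67
[5] 1.2(5.07) + 1.6(2.14) + 0.5(0.28) = 9.65
The largest value is 10.79 kip/ft from combination 3.

Combination 3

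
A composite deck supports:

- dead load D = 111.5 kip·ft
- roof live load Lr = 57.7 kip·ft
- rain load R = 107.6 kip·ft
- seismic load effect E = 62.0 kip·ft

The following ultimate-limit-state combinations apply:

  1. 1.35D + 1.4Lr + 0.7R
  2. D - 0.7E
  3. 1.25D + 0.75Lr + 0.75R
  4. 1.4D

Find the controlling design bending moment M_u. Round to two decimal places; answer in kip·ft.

1. 1.35(111.5) + 1.4(57.7) + 0.7(107.6) = 150.53 + 80.78 + 75.32 = 306.63
2. 1.0(111.5) - 0.7(62.0) = 111.50 - 43.40 = 68.10
3. 1.25(111.5) + 0.75(57.7) + 0.75(107.6) = 263.35
4. 1.4(111.5) = 156.10
The controlling combination is 1, giving 306.63 kip·ft.

306.63 kip·ft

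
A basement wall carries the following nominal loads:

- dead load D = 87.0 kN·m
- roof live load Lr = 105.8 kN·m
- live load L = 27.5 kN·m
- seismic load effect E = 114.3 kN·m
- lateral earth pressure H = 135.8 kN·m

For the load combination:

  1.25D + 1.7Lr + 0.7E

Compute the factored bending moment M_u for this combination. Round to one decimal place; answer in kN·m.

368.6 kN·m

1.25(87.0) + 1.7(105.8) + 0.7(114.3) = 368.6
M_u = 368.6 kN·m.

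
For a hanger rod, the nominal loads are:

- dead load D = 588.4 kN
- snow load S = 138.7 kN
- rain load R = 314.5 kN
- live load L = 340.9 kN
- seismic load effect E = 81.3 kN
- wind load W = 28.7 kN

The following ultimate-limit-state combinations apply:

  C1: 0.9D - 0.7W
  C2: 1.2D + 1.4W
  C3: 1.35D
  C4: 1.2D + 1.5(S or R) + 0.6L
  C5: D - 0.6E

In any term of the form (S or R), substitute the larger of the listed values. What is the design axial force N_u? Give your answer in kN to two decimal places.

1382.37 kN

(S or R) → R = 314.5 kN.
C1: 0.9(588.4) - 0.7(28.7) = 529.56 - 20.09 = 509.47
C2: 1.2(588.4) + 1.4(28.7) = 706.08 + 40.18 = 746.26
C3: 1.35(588.4) = 794.34
C4: 1.2(588.4) + 1.5(314.5) + 0.6(340.9) = 706.08 + 471.75 + 204.54 = 1382.37
C5: 1.0(588.4) - 0.6(81.3) = 588.40 - 48.78 = 539.62
The controlling combination is 4, giving 1382.37 kN.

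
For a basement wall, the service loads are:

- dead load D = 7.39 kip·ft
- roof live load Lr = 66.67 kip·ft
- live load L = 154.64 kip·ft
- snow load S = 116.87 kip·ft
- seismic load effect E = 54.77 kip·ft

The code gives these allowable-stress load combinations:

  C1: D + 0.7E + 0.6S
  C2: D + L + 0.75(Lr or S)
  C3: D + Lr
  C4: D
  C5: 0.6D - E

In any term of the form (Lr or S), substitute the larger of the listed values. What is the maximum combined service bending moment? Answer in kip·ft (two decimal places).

249.68 kip·ft

(Lr or S) → S = 116.87 kip·ft.
C1: 1.0(7.39) + 0.7(54.77) + 0.6(116.87) = 115.85
C2: 1.0(7.39) + 1.0(154.64) + 0.75(116.87) = 249.68
C3: 1.0(7.39) + 1.0(66.67) = 74.06
C4: 1.0(7.39) = 7.39
C5: 0.6(7.39) - 1.0(54.77) = -50.34
The controlling combination is 2, giving 249.68 kip·ft.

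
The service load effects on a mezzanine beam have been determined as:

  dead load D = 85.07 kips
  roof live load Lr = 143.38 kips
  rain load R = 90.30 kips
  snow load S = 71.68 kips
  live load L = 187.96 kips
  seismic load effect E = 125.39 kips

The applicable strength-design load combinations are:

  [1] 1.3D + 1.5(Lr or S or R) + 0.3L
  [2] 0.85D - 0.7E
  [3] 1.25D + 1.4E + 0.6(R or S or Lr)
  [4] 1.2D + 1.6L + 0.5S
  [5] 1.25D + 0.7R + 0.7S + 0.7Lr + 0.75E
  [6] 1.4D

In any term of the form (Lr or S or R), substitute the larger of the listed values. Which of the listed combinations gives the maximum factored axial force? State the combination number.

(Lr or S or R) → Lr = 143.38 kips; (R or S or Lr) → Lr = 143.38 kips.
[1] 1.3(85.07) + 1.5(143.38) + 0.3(187.96) = 110.59 + 215.07 + 56.39 = 382.05
[2] 0.85(85.07) - 0.7(125.39) = 72.31 - 87.77 = -15.46
[3] 1.25(85.07) + 1.4(125.39) + 0.6(143.38) = 367.91
[4] 1.2(85.07) + 1.6(187.96) + 0.5(71.68) = 102.08 + 300.74 + 35.84 = 438.66
[5] 1.25(85.07) + 0.7(90.30) + 0.7(71.68) + 0.7(143.38) + 0.75(125.39) = 414.13
[6] 1.4(85.07) = 119.10
The largest value is 438.66 kips from combination 4.

Combination 4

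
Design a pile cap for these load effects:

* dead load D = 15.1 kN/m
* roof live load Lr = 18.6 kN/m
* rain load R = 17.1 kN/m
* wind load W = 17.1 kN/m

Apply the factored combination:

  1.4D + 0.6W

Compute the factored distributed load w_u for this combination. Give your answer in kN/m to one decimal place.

31.4 kN/m

1.4(15.1) + 0.6(17.1) = 31.4
w_u = 31.4 kN/m.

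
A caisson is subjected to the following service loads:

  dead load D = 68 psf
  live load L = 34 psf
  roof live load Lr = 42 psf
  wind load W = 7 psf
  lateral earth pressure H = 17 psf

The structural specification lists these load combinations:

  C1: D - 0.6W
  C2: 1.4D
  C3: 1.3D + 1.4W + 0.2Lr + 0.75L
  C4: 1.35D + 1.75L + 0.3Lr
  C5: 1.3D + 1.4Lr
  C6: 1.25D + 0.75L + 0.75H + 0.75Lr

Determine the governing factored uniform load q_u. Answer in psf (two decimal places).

163.90 psf

C1: 1.0(68) - 0.6(7) = 68.00 - 4.20 = 63.80
C2: 1.4(68) = 95.20
C3: 1.3(68) + 1.4(7) + 0.2(42) + 0.75(34) = 88.40 + 9.80 + 8.40 + 25.50 = 132.10
C4: 1.35(68) + 1.75(34) + 0.3(42) = 91.80 + 59.50 + 12.60 = 163.90
C5: 1.3(68) + 1.4(42) = 88.40 + 58.80 = 147.20
C6: 1.25(68) + 0.75(34) + 0.75(17) + 0.75(42) = 85.00 + 25.50 + 12.75 + 31.50 = 154.75
Combination 4 governs: q_u = 163.90 psf.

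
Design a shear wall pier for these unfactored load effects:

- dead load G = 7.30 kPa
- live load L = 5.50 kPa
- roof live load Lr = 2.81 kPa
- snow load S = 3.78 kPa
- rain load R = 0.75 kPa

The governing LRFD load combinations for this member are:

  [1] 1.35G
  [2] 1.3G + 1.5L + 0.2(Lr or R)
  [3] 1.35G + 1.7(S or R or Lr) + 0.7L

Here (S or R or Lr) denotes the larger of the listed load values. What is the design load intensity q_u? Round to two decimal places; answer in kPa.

(Lr or R) → Lr = 2.81 kPa; (S or R or Lr) → S = 3.78 kPa.
[1] 1.35(7.30) = 9.86
[2] 1.3(7.30) + 1.5(5.50) + 0.2(2.81) = 18.30
[3] 1.35(7.30) + 1.7(3.78) + 0.7(5.50) = 20.13
Combination 3 governs: q_u = 20.13 kPa.

20.13 kPa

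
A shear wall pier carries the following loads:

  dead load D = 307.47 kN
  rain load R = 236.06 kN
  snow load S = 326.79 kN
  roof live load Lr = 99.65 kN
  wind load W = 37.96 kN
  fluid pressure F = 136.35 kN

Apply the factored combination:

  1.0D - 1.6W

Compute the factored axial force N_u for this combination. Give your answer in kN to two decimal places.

246.73 kN

1.0(307.47) - 1.6(37.96) = 307.47 - 60.74 = 246.73
N_u = 246.73 kN.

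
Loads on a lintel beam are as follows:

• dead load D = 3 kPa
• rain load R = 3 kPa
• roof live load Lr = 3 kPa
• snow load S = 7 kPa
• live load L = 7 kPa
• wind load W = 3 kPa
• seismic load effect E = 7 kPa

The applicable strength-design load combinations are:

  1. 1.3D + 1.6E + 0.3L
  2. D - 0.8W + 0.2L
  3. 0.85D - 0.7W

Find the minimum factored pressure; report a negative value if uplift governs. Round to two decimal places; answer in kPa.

0.45 kPa

1. 1.3(3) + 1.6(7) + 0.3(7) = 3.90 + 11.20 + 2.10 = 17.20
2. 1.0(3) - 0.8(3) + 0.2(7) = 3.00 - 2.40 + 1.40 = 2.00
3. 0.85(3) - 0.7(3) = 2.55 - 2.10 = 0.45
Combination 3 gives the minimum: 0.45 kPa.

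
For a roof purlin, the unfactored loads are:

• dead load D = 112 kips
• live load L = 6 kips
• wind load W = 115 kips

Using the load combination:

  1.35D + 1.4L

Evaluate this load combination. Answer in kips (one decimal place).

1.35(112) + 1.4(6) = 151.2 + 8.4 = 159.6
P_u = 159.6 kips.

159.6 kips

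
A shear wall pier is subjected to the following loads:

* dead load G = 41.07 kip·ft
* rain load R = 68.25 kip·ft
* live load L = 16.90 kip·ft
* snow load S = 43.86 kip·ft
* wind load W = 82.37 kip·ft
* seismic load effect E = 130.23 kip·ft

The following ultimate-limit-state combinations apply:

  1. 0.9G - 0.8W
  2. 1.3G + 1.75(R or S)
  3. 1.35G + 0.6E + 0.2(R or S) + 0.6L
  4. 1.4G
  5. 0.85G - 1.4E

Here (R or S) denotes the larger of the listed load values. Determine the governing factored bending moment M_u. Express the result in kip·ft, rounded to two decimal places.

172.83 kip·ft

(R or S) → R = 68.25 kip·ft.
1. 0.9(41.07) - 0.8(82.37) = -28.93
2. 1.3(41.07) + 1.75(68.25) = 53.39 + 119.44 = 172.83
3. 1.35(41.07) + 0.6(130.23) + 0.2(68.25) + 0.6(16.90) = 55.44 + 78.14 + 13.65 + 10.14 = 157.37
4. 1.4(41.07) = 57.50
5. 0.85(41.07) - 1.4(130.23) = 34.91 - 182.32 = -147.41
The controlling combination is 2, giving 172.83 kip·ft.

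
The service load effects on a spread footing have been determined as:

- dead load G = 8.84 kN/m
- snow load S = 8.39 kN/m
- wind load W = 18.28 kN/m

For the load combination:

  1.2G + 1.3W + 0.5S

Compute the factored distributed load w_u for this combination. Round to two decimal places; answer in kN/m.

1.2(8.84) + 1.3(18.28) + 0.5(8.39) = 10.61 + 23.76 + 4.20 = 38.57
w_u = 38.57 kN/m.

38.57 kN/m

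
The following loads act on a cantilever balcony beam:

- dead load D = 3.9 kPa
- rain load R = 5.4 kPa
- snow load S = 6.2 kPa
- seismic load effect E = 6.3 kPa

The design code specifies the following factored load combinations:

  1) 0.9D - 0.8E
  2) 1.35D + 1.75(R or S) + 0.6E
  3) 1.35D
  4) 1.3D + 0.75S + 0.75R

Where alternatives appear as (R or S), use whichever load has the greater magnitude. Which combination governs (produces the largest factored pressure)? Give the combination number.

(R or S) → S = 6.2 kPa.
1) 0.9(3.9) - 0.8(6.3) = 3.51 - 5.04 = -1.53
2) 1.35(3.9) + 1.75(6.2) + 0.6(6.3) = 5.27 + 10.85 + 3.78 = 19.90
3) 1.35(3.9) = 5.27
4) 1.3(3.9) + 0.75(6.2) + 0.75(5.4) = 5.07 + 4.65 + 4.05 = 13.77
The largest value is 19.90 kPa from combination 2.

Combination 2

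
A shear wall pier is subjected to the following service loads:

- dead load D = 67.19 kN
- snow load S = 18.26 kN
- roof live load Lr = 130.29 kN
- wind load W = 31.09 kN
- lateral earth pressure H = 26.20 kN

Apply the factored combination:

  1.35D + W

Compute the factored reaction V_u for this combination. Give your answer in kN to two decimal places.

1.35(67.19) + 1.0(31.09) = 121.80
V_u = 121.80 kN.

121.80 kN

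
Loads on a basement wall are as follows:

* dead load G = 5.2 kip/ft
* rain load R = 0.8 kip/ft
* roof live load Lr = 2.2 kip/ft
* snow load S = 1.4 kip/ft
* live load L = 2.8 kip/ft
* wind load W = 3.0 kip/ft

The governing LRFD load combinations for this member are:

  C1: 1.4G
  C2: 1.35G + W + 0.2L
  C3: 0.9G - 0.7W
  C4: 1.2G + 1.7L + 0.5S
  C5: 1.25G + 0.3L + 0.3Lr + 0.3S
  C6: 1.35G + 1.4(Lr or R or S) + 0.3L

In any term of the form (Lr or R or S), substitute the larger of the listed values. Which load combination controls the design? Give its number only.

(Lr or R or S) → Lr = 2.2 kip/ft.
C1: 1.4(5.2) = 7.28
C2: 1.35(5.2) + 1.0(3.0) + 0.2(2.8) = 7.02 + 3.00 + 0.56 = 10.58
C3: 0.9(5.2) - 0.7(3.0) = 4.68 - 2.10 = 2.58
C4: 1.2(5.2) + 1.7(2.8) + 0.5(1.4) = 6.24 + 4.76 + 0.70 = 11.70
C5: 1.25(5.2) + 0.3(2.8) + 0.3(2.2) + 0.3(1.4) = 6.50 + 0.84 + 0.66 + 0.42 = 8.42
C6: 1.35(5.2) + 1.4(2.2) + 0.3(2.8) = 7.02 + 3.08 + 0.84 = 10.94
The largest value is 11.70 kip/ft from combination 4.

Combination 4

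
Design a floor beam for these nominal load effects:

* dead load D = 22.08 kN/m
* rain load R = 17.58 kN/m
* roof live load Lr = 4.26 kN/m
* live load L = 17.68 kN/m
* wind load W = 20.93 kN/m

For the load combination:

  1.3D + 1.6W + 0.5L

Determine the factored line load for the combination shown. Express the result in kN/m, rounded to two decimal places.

1.3(22.08) + 1.6(20.93) + 0.5(17.68) = 28.70 + 33.49 + 8.84 = 71.03
w_u = 71.03 kN/m.

71.03 kN/m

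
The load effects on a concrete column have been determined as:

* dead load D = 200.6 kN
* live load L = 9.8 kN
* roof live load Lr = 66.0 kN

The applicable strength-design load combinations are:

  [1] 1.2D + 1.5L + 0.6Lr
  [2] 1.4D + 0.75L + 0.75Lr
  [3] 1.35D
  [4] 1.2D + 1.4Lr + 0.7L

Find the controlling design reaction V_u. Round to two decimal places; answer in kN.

339.98 kN

[1] 1.2(200.6) + 1.5(9.8) + 0.6(66.0) = 240.72 + 14.70 + 39.60 = 295.02
[2] 1.4(200.6) + 0.75(9.8) + 0.75(66.0) = 280.84 + 7.35 + 49.50 = 337.69
[3] 1.35(200.6) = 270.81
[4] 1.2(200.6) + 1.4(66.0) + 0.7(9.8) = 240.72 + 92.40 + 6.86 = 339.98
Combination 4 governs: V_u = 339.98 kN.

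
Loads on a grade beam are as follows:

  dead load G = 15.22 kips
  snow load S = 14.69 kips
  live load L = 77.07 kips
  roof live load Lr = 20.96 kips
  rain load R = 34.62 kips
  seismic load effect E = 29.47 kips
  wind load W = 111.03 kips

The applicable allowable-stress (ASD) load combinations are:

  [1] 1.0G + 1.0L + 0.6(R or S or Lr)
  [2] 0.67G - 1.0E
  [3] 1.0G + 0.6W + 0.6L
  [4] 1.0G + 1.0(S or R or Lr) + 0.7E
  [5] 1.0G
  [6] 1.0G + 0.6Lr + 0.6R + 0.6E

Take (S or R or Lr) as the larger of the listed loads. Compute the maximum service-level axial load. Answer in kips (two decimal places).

128.08 kips

(R or S or Lr) → R = 34.62 kips; (S or R or Lr) → R = 34.62 kips.
[1] 1.0(15.22) + 1.0(77.07) + 0.6(34.62) = 15.22 + 77.07 + 20.77 = 113.06
[2] 0.67(15.22) - 1.0(29.47) = 10.20 - 29.47 = -19.27
[3] 1.0(15.22) + 0.6(111.03) + 0.6(77.07) = 15.22 + 66.62 + 46.24 = 128.08
[4] 1.0(15.22) + 1.0(34.62) + 0.7(29.47) = 15.22 + 34.62 + 20.63 = 70.47
[5] 1.0(15.22) = 15.22
[6] 1.0(15.22) + 0.6(20.96) + 0.6(34.62) + 0.6(29.47) = 15.22 + 12.58 + 20.77 + 17.68 = 66.25
Maximum is from combination 3.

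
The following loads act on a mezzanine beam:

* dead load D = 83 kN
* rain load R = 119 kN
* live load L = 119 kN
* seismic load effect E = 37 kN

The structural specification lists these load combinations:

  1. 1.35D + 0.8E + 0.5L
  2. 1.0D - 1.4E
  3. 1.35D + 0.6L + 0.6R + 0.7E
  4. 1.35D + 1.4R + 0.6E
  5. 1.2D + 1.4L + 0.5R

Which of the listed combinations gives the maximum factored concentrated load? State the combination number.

Combination 5

1. 1.35(83) + 0.8(37) + 0.5(119) = 112.05 + 29.60 + 59.50 = 201.15
2. 1.0(83) - 1.4(37) = 83.00 - 51.80 = 31.20
3. 1.35(83) + 0.6(119) + 0.6(119) + 0.7(37) = 112.05 + 71.40 + 71.40 + 25.90 = 280.75
4. 1.35(83) + 1.4(119) + 0.6(37) = 112.05 + 166.60 + 22.20 = 300.85
5. 1.2(83) + 1.4(119) + 0.5(119) = 99.60 + 166.60 + 59.50 = 325.70
The largest value is 325.70 kN from combination 5.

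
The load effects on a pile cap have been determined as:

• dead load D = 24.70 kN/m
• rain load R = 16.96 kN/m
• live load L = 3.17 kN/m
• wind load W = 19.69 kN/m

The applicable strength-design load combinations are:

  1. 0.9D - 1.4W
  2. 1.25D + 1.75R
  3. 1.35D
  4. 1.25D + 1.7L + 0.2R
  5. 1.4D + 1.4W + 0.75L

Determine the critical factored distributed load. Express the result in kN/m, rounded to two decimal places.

64.52 kN/m

1. 0.9(24.70) - 1.4(19.69) = 22.23 - 27.57 = -5.34
2. 1.25(24.70) + 1.75(16.96) = 30.88 + 29.68 = 60.56
3. 1.35(24.70) = 33.35
4. 1.25(24.70) + 1.7(3.17) + 0.2(16.96) = 30.88 + 5.39 + 3.39 = 39.66
5. 1.4(24.70) + 1.4(19.69) + 0.75(3.17) = 64.52
Combination 5 governs: w_u = 64.52 kN/m.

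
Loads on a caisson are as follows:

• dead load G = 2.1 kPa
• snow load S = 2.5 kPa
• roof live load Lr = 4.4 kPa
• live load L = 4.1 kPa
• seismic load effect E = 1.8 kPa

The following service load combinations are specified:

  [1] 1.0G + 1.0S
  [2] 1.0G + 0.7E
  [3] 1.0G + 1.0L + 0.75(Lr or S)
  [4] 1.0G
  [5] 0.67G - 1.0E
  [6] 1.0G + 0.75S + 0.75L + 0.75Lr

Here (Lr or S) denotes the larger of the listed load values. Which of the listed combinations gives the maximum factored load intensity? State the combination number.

Combination 6

(Lr or S) → Lr = 4.4 kPa.
[1] 1.0(2.1) + 1.0(2.5) = 2.10 + 2.50 = 4.60
[2] 1.0(2.1) + 0.7(1.8) = 2.10 + 1.26 = 3.36
[3] 1.0(2.1) + 1.0(4.1) + 0.75(4.4) = 2.10 + 4.10 + 3.30 = 9.50
[4] 1.0(2.1) = 2.10
[5] 0.67(2.1) - 1.0(1.8) = 1.41 - 1.80 = -0.39
[6] 1.0(2.1) + 0.75(2.5) + 0.75(4.1) + 0.75(4.4) = 10.35
The largest value is 10.35 kPa from combination 6.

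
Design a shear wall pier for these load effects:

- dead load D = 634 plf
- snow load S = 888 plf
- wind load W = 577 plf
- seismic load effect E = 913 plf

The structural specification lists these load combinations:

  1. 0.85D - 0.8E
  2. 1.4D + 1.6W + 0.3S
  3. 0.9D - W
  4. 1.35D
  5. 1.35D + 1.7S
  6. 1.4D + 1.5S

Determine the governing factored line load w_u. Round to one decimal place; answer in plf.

1. 0.85(634) - 0.8(913) = 538.9 - 730.4 = -191.5
2. 1.4(634) + 1.6(577) + 0.3(888) = 887.6 + 923.2 + 266.4 = 2077.2
3. 0.9(634) - 1.0(577) = 570.6 - 577.0 = -6.4
4. 1.35(634) = 855.9
5. 1.35(634) + 1.7(888) = 855.9 + 1509.6 = 2365.5
6. 1.4(634) + 1.5(888) = 887.6 + 1332.0 = 2219.6
Combination 5 governs: w_u = 2365.5 plf.

2365.5 plf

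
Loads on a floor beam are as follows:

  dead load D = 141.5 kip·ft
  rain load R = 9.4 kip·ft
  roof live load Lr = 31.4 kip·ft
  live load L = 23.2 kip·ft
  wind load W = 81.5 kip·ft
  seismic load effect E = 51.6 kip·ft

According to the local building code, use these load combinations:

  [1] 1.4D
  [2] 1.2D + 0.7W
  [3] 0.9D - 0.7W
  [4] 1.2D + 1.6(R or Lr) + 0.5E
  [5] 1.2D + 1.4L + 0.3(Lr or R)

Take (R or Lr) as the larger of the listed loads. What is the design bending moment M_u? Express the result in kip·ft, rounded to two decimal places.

245.84 kip·ft

(R or Lr) → Lr = 31.4 kip·ft; (Lr or R) → Lr = 31.4 kip·ft.
[1] 1.4(141.5) = 198.10
[2] 1.2(141.5) + 0.7(81.5) = 226.85
[3] 0.9(141.5) - 0.7(81.5) = 70.30
[4] 1.2(141.5) + 1.6(31.4) + 0.5(51.6) = 245.84
[5] 1.2(141.5) + 1.4(23.2) + 0.3(31.4) = 211.70
Maximum is from combination 4.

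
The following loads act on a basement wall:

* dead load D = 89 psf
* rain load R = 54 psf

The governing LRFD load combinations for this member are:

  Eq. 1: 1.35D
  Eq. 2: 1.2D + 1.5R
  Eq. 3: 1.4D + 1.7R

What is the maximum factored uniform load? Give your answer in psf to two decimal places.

Eq. 1: 1.35(89) = 120.15
Eq. 2: 1.2(89) + 1.5(54) = 106.80 + 81.00 = 187.80
Eq. 3: 1.4(89) + 1.7(54) = 124.60 + 91.80 = 216.40
Combination 3 governs: q_u = 216.40 psf.

216.40 psf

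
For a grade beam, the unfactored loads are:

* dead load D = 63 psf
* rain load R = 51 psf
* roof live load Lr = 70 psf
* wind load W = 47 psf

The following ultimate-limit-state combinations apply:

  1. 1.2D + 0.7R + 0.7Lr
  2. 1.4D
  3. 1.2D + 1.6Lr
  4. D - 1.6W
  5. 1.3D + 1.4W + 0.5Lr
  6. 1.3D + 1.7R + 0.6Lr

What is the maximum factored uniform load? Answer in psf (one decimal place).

210.6 psf

1. 1.2(63) + 0.7(51) + 0.7(70) = 160.3
2. 1.4(63) = 88.2
3. 1.2(63) + 1.6(70) = 187.6
4. 1.0(63) - 1.6(47) = -12.2
5. 1.3(63) + 1.4(47) + 0.5(70) = 182.7
6. 1.3(63) + 1.7(51) + 0.6(70) = 210.6
Maximum is from combination 6.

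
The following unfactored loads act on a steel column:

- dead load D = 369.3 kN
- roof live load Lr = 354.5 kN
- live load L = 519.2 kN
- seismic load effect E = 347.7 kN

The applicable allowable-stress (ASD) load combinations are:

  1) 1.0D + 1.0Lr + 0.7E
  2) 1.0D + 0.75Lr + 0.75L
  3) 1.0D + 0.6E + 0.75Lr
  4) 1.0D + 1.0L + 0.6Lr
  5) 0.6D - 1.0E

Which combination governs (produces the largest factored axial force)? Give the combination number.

Combination 4

1) 1.0(369.3) + 1.0(354.5) + 0.7(347.7) = 967.19
2) 1.0(369.3) + 0.75(354.5) + 0.75(519.2) = 1024.58
3) 1.0(369.3) + 0.6(347.7) + 0.75(354.5) = 843.80
4) 1.0(369.3) + 1.0(519.2) + 0.6(354.5) = 1101.20
5) 0.6(369.3) - 1.0(347.7) = -126.12
The largest value is 1101.20 kN from combination 4.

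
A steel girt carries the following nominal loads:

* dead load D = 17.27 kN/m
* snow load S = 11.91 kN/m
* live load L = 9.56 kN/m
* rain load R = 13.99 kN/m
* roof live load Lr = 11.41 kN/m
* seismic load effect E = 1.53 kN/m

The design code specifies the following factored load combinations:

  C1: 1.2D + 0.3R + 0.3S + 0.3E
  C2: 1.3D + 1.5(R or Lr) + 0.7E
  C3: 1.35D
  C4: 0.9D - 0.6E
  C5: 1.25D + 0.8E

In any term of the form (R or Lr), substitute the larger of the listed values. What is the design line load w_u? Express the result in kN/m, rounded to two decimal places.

44.51 kN/m

(R or Lr) → R = 13.99 kN/m.
C1: 1.2(17.27) + 0.3(13.99) + 0.3(11.91) + 0.3(1.53) = 20.72 + 4.20 + 3.57 + 0.46 = 28.95
C2: 1.3(17.27) + 1.5(13.99) + 0.7(1.53) = 22.45 + 20.99 + 1.07 = 44.51
C3: 1.35(17.27) = 23.31
C4: 0.9(17.27) - 0.6(1.53) = 14.63
C5: 1.25(17.27) + 0.8(1.53) = 21.59 + 1.22 = 22.81
Maximum is from combination 2.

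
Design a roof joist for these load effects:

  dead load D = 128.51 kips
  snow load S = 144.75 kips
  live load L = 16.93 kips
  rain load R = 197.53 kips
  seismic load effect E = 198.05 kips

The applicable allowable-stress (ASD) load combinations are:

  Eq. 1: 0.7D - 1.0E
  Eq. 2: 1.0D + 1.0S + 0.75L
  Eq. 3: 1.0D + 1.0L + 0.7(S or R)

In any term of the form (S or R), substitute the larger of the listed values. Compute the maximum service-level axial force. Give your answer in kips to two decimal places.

285.96 kips

(S or R) → R = 197.53 kips.
Eq. 1: 0.7(128.51) - 1.0(198.05) = 89.96 - 198.05 = -108.09
Eq. 2: 1.0(128.51) + 1.0(144.75) + 0.75(16.93) = 128.51 + 144.75 + 12.70 = 285.96
Eq. 3: 1.0(128.51) + 1.0(16.93) + 0.7(197.53) = 128.51 + 16.93 + 138.27 = 283.71
Combination 2 governs: P = 285.96 kips.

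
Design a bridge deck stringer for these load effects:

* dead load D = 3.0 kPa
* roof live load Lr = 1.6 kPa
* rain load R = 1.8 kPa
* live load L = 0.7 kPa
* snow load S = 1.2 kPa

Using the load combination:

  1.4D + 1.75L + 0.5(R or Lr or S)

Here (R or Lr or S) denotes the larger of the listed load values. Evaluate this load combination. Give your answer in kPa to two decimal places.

6.33 kPa

(R or Lr or S) → R = 1.8 kPa.
1.4(3.0) + 1.75(0.7) + 0.5(1.8) = 6.33
q_u = 6.33 kPa.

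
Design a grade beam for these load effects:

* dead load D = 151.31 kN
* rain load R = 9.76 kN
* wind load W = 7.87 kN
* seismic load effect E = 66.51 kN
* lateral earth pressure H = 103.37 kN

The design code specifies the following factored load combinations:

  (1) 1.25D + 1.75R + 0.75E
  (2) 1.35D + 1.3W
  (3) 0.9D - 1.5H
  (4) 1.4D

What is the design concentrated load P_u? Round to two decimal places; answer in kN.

(1) 1.25(151.31) + 1.75(9.76) + 0.75(66.51) = 189.14 + 17.08 + 49.88 = 256.10
(2) 1.35(151.31) + 1.3(7.87) = 204.27 + 10.23 = 214.50
(3) 0.9(151.31) - 1.5(103.37) = 136.18 - 155.06 = -18.88
(4) 1.4(151.31) = 211.83
Combination 1 governs: P_u = 256.10 kN.

256.10 kN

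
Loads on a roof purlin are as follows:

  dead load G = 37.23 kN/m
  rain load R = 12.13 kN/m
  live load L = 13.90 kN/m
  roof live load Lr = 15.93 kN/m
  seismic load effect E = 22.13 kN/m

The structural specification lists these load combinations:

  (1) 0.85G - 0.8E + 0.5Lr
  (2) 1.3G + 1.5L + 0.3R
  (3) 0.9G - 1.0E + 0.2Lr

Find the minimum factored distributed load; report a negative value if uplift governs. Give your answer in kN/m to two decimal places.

14.56 kN/m

(1) 0.85(37.23) - 0.8(22.13) + 0.5(15.93) = 21.91
(2) 1.3(37.23) + 1.5(13.90) + 0.3(12.13) = 72.89
(3) 0.9(37.23) - 1.0(22.13) + 0.2(15.93) = 14.56
Combination 3 gives the minimum: 14.56 kN/m.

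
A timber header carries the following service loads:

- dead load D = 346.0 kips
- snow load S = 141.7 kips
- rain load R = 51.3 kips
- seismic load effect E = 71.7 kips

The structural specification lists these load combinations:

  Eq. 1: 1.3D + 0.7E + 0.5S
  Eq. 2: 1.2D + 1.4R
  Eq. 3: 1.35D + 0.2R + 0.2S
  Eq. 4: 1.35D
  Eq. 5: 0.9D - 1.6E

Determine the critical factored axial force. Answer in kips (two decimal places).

Eq. 1: 1.3(346.0) + 0.7(71.7) + 0.5(141.7) = 570.84
Eq. 2: 1.2(346.0) + 1.4(51.3) = 487.02
Eq. 3: 1.35(346.0) + 0.2(51.3) + 0.2(141.7) = 505.70
Eq. 4: 1.35(346.0) = 467.10
Eq. 5: 0.9(346.0) - 1.6(71.7) = 196.68
Maximum is from combination 1.

570.84 kips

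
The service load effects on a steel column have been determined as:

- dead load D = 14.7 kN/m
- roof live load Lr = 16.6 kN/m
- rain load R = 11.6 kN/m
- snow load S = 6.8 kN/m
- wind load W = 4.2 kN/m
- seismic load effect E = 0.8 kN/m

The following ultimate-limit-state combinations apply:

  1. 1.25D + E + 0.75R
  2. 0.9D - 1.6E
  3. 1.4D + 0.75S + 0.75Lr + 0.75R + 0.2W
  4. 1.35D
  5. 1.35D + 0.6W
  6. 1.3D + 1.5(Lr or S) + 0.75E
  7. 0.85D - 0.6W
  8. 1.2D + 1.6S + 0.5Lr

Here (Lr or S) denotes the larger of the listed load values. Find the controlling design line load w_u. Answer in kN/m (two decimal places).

(Lr or S) → Lr = 16.6 kN/m.
1. 1.25(14.7) + 1.0(0.8) + 0.75(11.6) = 18.38 + 0.80 + 8.70 = 27.88
2. 0.9(14.7) - 1.6(0.8) = 13.23 - 1.28 = 11.95
3. 1.4(14.7) + 0.75(6.8) + 0.75(16.6) + 0.75(11.6) + 0.2(4.2) = 20.58 + 5.10 + 12.45 + 8.70 + 0.84 = 47.67
4. 1.35(14.7) = 19.85
5. 1.35(14.7) + 0.6(4.2) = 19.85 + 2.52 = 22.37
6. 1.3(14.7) + 1.5(16.6) + 0.75(0.8) = 19.11 + 24.90 + 0.60 = 44.61
7. 0.85(14.7) - 0.6(4.2) = 12.50 - 2.52 = 9.98
8. 1.2(14.7) + 1.6(6.8) + 0.5(16.6) = 17.64 + 10.88 + 8.30 = 36.82
The controlling combination is 3, giving 47.67 kN/m.

47.67 kN/m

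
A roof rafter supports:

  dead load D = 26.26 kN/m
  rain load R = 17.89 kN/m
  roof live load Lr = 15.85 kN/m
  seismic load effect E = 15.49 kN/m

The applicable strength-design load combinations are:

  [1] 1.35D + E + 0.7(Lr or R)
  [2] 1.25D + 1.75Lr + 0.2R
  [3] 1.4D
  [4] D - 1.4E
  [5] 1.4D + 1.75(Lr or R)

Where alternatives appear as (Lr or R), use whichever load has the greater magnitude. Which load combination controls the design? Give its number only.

(Lr or R) → R = 17.89 kN/m.
[1] 1.35(26.26) + 1.0(15.49) + 0.7(17.89) = 35.45 + 15.49 + 12.52 = 63.46
[2] 1.25(26.26) + 1.75(15.85) + 0.2(17.89) = 64.14
[3] 1.4(26.26) = 36.76
[4] 1.0(26.26) - 1.4(15.49) = 26.26 - 21.69 = 4.57
[5] 1.4(26.26) + 1.75(17.89) = 36.76 + 31.31 = 68.07
The largest value is 68.07 kN/m from combination 5.

Combination 5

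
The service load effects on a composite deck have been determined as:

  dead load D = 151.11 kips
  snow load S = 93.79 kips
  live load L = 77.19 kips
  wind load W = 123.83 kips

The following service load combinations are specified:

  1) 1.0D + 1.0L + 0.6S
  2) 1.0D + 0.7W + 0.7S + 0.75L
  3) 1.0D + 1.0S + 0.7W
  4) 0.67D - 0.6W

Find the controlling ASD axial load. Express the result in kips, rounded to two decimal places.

1) 1.0(151.11) + 1.0(77.19) + 0.6(93.79) = 151.11 + 77.19 + 56.27 = 284.57
2) 1.0(151.11) + 0.7(123.83) + 0.7(93.79) + 0.75(77.19) = 361.34
3) 1.0(151.11) + 1.0(93.79) + 0.7(123.83) = 151.11 + 93.79 + 86.68 = 331.58
4) 0.67(151.11) - 0.6(123.83) = 26.95
The controlling combination is 2, giving 361.34 kips.

361.34 kips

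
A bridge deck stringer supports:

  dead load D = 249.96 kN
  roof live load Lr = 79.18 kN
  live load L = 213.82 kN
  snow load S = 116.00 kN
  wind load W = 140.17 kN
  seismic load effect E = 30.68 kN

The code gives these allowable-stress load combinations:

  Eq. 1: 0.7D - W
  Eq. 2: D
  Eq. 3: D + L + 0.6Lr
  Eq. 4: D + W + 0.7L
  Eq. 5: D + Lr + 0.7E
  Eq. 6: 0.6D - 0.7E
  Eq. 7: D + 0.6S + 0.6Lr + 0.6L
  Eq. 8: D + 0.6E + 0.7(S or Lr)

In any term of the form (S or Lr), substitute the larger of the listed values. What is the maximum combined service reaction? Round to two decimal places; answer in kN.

(S or Lr) → S = 116.00 kN.
Eq. 1: 0.7(249.96) - 1.0(140.17) = 174.97 - 140.17 = 34.80
Eq. 2: 1.0(249.96) = 249.96
Eq. 3: 1.0(249.96) + 1.0(213.82) + 0.6(79.18) = 249.96 + 213.82 + 47.51 = 511.29
Eq. 4: 1.0(249.96) + 1.0(140.17) + 0.7(213.82) = 249.96 + 140.17 + 149.67 = 539.80
Eq. 5: 1.0(249.96) + 1.0(79.18) + 0.7(30.68) = 249.96 + 79.18 + 21.48 = 350.62
Eq. 6: 0.6(249.96) - 0.7(30.68) = 149.98 - 21.48 = 128.50
Eq. 7: 1.0(249.96) + 0.6(116.00) + 0.6(79.18) + 0.6(213.82) = 249.96 + 69.60 + 47.51 + 128.29 = 495.36
Eq. 8: 1.0(249.96) + 0.6(30.68) + 0.7(116.00) = 249.96 + 18.41 + 81.20 = 349.57
Maximum is from combination 4.

539.80 kN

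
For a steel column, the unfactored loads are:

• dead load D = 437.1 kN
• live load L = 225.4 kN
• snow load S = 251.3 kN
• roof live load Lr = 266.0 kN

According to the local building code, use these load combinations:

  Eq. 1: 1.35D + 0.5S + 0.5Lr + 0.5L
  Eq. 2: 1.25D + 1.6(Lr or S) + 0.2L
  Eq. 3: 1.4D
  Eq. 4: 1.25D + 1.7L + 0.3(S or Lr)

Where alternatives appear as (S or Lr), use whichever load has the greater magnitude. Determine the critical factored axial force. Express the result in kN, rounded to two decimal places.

(Lr or S) → Lr = 266.0 kN; (S or Lr) → Lr = 266.0 kN.
Eq. 1: 1.35(437.1) + 0.5(251.3) + 0.5(266.0) + 0.5(225.4) = 590.09 + 125.65 + 133.00 + 112.70 = 961.44
Eq. 2: 1.25(437.1) + 1.6(266.0) + 0.2(225.4) = 546.38 + 425.60 + 45.08 = 1017.06
Eq. 3: 1.4(437.1) = 611.94
Eq. 4: 1.25(437.1) + 1.7(225.4) + 0.3(266.0) = 546.38 + 383.18 + 79.80 = 1009.36
The controlling combination is 2, giving 1017.06 kN.

1017.06 kN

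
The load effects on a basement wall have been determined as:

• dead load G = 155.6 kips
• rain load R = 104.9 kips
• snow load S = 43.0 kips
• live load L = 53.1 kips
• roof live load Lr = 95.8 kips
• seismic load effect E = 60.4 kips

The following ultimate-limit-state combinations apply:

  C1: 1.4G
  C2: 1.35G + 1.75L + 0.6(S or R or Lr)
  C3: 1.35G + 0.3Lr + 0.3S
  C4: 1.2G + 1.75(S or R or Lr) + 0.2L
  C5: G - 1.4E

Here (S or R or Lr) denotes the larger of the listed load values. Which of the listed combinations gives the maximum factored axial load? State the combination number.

Combination 4

(S or R or Lr) → R = 104.9 kips.
C1: 1.4(155.6) = 217.8
C2: 1.35(155.6) + 1.75(53.1) + 0.6(104.9) = 210.1 + 92.9 + 62.9 = 365.9
C3: 1.35(155.6) + 0.3(95.8) + 0.3(43.0) = 210.1 + 28.7 + 12.9 = 251.7
C4: 1.2(155.6) + 1.75(104.9) + 0.2(53.1) = 186.7 + 183.6 + 10.6 = 380.9
C5: 1.0(155.6) - 1.4(60.4) = 155.6 - 84.6 = 71.0
The largest value is 380.9 kips from combination 4.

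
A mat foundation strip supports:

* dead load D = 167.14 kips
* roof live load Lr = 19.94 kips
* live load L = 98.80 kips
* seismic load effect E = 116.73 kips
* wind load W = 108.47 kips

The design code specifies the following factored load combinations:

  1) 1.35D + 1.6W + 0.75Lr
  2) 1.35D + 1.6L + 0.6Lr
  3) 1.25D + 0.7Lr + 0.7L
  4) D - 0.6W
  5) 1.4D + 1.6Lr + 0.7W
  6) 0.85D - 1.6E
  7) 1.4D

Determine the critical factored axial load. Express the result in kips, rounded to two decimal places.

1) 1.35(167.14) + 1.6(108.47) + 0.75(19.94) = 225.64 + 173.55 + 14.96 = 414.15
2) 1.35(167.14) + 1.6(98.80) + 0.6(19.94) = 225.64 + 158.08 + 11.96 = 395.68
3) 1.25(167.14) + 0.7(19.94) + 0.7(98.80) = 292.04
4) 1.0(167.14) - 0.6(108.47) = 167.14 - 65.08 = 102.06
5) 1.4(167.14) + 1.6(19.94) + 0.7(108.47) = 234.00 + 31.90 + 75.93 = 341.83
6) 0.85(167.14) - 1.6(116.73) = 142.07 - 186.77 = -44.70
7) 1.4(167.14) = 234.00
Combination 1 governs: P_u = 414.15 kips.

414.15 kips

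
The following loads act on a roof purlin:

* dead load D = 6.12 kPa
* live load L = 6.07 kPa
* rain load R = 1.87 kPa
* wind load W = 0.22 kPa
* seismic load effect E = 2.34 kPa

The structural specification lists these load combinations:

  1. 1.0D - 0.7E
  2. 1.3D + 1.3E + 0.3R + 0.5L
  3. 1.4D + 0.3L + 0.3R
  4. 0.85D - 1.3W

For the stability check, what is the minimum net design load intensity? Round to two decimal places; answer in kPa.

4.48 kPa

1. 1.0(6.12) - 0.7(2.34) = 4.48
2. 1.3(6.12) + 1.3(2.34) + 0.3(1.87) + 0.5(6.07) = 14.59
3. 1.4(6.12) + 0.3(6.07) + 0.3(1.87) = 10.95
4. 0.85(6.12) - 1.3(0.22) = 4.92
Combination 1 gives the minimum: 4.48 kPa.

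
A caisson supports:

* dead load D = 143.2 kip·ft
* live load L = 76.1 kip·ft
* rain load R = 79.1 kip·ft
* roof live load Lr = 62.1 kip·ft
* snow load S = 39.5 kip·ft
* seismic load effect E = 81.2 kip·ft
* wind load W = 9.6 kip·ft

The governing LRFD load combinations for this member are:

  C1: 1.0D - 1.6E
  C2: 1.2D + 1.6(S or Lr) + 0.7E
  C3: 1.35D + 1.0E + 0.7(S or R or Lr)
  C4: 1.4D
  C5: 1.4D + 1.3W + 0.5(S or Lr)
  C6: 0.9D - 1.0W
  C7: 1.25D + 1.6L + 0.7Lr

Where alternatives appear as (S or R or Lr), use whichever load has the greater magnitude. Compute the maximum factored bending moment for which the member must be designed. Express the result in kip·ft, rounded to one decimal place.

(S or Lr) → Lr = 62.1 kip·ft; (S or R or Lr) → R = 79.1 kip·ft.
C1: 1.0(143.2) - 1.6(81.2) = 143.2 - 129.9 = 13.3
C2: 1.2(143.2) + 1.6(62.1) + 0.7(81.2) = 171.8 + 99.4 + 56.8 = 328.0
C3: 1.35(143.2) + 1.0(81.2) + 0.7(79.1) = 193.3 + 81.2 + 55.4 = 329.9
C4: 1.4(143.2) = 200.5
C5: 1.4(143.2) + 1.3(9.6) + 0.5(62.1) = 244.0
C6: 0.9(143.2) - 1.0(9.6) = 128.9 - 9.6 = 119.3
C7: 1.25(143.2) + 1.6(76.1) + 0.7(62.1) = 344.2
Combination 7 governs: M_u = 344.2 kip·ft.

344.2 kip·ft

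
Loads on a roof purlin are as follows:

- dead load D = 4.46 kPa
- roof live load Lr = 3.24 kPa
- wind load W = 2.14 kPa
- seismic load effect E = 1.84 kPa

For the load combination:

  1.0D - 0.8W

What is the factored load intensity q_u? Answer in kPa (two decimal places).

2.75 kPa

1.0(4.46) - 0.8(2.14) = 4.46 - 1.71 = 2.75
q_u = 2.75 kPa.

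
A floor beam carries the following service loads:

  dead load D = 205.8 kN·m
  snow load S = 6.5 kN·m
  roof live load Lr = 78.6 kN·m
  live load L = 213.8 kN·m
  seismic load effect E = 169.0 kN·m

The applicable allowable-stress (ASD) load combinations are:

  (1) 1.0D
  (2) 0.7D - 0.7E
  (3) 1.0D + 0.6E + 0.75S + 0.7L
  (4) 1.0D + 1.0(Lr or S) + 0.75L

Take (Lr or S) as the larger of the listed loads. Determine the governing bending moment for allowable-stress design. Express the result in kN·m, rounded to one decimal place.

461.7 kN·m

(Lr or S) → Lr = 78.6 kN·m.
(1) 1.0(205.8) = 205.8
(2) 0.7(205.8) - 0.7(169.0) = 144.1 - 118.3 = 25.8
(3) 1.0(205.8) + 0.6(169.0) + 0.75(6.5) + 0.7(213.8) = 461.7
(4) 1.0(205.8) + 1.0(78.6) + 0.75(213.8) = 205.8 + 78.6 + 160.4 = 444.8
Maximum is from combination 3.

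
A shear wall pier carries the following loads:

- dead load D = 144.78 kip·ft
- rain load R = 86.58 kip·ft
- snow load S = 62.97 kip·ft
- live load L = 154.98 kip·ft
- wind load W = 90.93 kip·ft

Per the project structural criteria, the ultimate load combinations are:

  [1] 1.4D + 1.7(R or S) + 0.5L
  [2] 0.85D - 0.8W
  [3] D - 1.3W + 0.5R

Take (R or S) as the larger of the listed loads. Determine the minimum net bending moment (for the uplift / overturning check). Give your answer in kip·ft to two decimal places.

(R or S) → R = 86.58 kip·ft.
[1] 1.4(144.78) + 1.7(86.58) + 0.5(154.98) = 202.69 + 147.19 + 77.49 = 427.37
[2] 0.85(144.78) - 0.8(90.93) = 123.06 - 72.74 = 50.32
[3] 1.0(144.78) - 1.3(90.93) + 0.5(86.58) = 144.78 - 118.21 + 43.29 = 69.86
Combination 2 gives the minimum: 50.32 kip·ft.

50.32 kip·ft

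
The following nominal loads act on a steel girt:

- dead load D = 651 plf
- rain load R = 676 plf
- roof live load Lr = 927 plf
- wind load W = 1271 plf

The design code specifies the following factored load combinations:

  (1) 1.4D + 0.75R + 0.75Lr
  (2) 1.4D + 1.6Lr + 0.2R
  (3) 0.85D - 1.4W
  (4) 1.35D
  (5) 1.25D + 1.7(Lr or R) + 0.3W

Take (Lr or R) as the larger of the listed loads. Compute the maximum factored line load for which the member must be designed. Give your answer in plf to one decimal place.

2771.0 plf

(Lr or R) → Lr = 927 plf.
(1) 1.4(651) + 0.75(676) + 0.75(927) = 2113.7
(2) 1.4(651) + 1.6(927) + 0.2(676) = 2529.8
(3) 0.85(651) - 1.4(1271) = -1226.1
(4) 1.35(651) = 878.9
(5) 1.25(651) + 1.7(927) + 0.3(1271) = 2771.0
Maximum is from combination 5.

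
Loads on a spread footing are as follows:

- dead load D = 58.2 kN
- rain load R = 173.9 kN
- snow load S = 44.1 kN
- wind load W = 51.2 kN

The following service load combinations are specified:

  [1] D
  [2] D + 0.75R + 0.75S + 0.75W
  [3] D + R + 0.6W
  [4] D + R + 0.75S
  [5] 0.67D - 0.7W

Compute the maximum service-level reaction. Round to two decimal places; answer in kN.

[1] 1.0(58.2) = 58.20
[2] 1.0(58.2) + 0.75(173.9) + 0.75(44.1) + 0.75(51.2) = 260.10
[3] 1.0(58.2) + 1.0(173.9) + 0.6(51.2) = 58.20 + 173.90 + 30.72 = 262.82
[4] 1.0(58.2) + 1.0(173.9) + 0.75(44.1) = 58.20 + 173.90 + 33.08 = 265.18
[5] 0.67(58.2) - 0.7(51.2) = 38.99 - 35.84 = 3.15
Maximum is from combination 4.

265.18 kN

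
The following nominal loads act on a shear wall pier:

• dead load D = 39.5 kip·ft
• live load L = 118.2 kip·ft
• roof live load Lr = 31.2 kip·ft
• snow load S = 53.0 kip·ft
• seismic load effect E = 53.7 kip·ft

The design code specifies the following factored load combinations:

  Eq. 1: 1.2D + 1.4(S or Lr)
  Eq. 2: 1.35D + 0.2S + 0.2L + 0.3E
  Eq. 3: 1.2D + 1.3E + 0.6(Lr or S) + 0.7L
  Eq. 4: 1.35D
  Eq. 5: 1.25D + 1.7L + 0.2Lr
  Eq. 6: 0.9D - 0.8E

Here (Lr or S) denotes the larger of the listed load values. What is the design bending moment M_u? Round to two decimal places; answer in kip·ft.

(S or Lr) → S = 53.0 kip·ft; (Lr or S) → S = 53.0 kip·ft.
Eq. 1: 1.2(39.5) + 1.4(53.0) = 47.40 + 74.20 = 121.60
Eq. 2: 1.35(39.5) + 0.2(53.0) + 0.2(118.2) + 0.3(53.7) = 53.33 + 10.60 + 23.64 + 16.11 = 103.68
Eq. 3: 1.2(39.5) + 1.3(53.7) + 0.6(53.0) + 0.7(118.2) = 47.40 + 69.81 + 31.80 + 82.74 = 231.75
Eq. 4: 1.35(39.5) = 53.33
Eq. 5: 1.25(39.5) + 1.7(118.2) + 0.2(31.2) = 49.38 + 200.94 + 6.24 = 256.56
Eq. 6: 0.9(39.5) - 0.8(53.7) = 35.55 - 42.96 = -7.41
Combination 5 governs: M_u = 256.56 kip·ft.

256.56 kip·ft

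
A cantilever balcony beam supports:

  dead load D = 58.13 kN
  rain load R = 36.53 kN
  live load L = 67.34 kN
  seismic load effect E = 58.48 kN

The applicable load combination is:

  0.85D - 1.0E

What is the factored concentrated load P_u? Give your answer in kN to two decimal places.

0.85(58.13) - 1.0(58.48) = -9.07
P_u = -9.07 kN.

-9.07 kN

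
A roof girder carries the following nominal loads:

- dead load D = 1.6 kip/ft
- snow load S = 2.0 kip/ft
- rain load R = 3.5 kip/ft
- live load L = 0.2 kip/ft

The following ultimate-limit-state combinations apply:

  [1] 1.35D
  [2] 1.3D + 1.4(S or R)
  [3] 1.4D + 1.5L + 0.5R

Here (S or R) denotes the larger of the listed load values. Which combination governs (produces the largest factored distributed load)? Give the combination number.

(S or R) → R = 3.5 kip/ft.
[1] 1.35(1.6) = 2.2
[2] 1.3(1.6) + 1.4(3.5) = 2.1 + 4.9 = 7.0
[3] 1.4(1.6) + 1.5(0.2) + 0.5(3.5) = 2.2 + 0.3 + 1.8 = 4.3
The largest value is 7.0 kip/ft from combination 2.

Combination 2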